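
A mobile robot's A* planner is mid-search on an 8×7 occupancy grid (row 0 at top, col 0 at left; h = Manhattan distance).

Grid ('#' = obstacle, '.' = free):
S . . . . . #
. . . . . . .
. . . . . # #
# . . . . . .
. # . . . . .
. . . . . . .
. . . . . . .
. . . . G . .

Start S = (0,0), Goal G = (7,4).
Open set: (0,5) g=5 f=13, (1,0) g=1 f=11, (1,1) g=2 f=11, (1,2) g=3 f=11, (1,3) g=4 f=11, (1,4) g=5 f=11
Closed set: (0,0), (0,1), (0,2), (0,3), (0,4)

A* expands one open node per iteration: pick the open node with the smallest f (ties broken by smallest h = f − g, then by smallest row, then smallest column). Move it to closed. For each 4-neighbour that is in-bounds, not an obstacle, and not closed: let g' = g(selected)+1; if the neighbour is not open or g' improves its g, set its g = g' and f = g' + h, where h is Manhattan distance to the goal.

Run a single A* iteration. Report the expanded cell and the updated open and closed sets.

step 1: expand (1,4) (f=11, h=6) → closed; open now [(0,5) g=5 f=13, (1,0) g=1 f=11, (1,1) g=2 f=11, (1,2) g=3 f=11, (1,3) g=4 f=11, (1,5) g=6 f=13, (2,4) g=6 f=11]

expanded=(1,4); open=[(0,5) g=5 f=13, (1,0) g=1 f=11, (1,1) g=2 f=11, (1,2) g=3 f=11, (1,3) g=4 f=11, (1,5) g=6 f=13, (2,4) g=6 f=11]; closed=[(0,0), (0,1), (0,2), (0,3), (0,4), (1,4)]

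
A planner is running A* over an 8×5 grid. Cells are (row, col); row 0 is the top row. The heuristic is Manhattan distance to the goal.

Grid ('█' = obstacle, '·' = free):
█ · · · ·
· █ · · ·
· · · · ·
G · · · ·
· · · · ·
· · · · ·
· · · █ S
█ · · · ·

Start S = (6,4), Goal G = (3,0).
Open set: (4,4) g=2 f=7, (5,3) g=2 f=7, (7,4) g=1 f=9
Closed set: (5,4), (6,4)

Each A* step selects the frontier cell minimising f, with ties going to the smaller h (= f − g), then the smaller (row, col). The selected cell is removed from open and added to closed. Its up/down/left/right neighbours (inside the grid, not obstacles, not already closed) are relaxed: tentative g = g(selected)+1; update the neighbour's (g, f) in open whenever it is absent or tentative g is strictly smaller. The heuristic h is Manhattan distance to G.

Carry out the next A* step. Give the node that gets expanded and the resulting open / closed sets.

expanded=(4,4); open=[(3,4) g=3 f=7, (4,3) g=3 f=7, (5,3) g=2 f=7, (7,4) g=1 f=9]; closed=[(4,4), (5,4), (6,4)]

step 1: expand (4,4) (f=7, h=5) → closed; open now [(3,4) g=3 f=7, (4,3) g=3 f=7, (5,3) g=2 f=7, (7,4) g=1 f=9]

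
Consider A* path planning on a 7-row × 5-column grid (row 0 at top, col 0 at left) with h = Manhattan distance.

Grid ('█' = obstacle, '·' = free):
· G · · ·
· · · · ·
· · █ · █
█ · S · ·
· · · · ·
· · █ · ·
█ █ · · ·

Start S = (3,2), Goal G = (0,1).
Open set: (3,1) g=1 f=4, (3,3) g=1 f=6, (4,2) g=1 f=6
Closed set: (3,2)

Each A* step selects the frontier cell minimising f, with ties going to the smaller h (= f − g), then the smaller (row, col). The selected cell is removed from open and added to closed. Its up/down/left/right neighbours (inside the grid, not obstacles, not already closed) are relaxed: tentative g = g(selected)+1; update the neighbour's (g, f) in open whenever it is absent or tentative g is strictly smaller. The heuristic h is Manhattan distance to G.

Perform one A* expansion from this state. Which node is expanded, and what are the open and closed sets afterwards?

step 1: expand (3,1) (f=4, h=3) → closed; open now [(2,1) g=2 f=4, (3,3) g=1 f=6, (4,1) g=2 f=6, (4,2) g=1 f=6]

expanded=(3,1); open=[(2,1) g=2 f=4, (3,3) g=1 f=6, (4,1) g=2 f=6, (4,2) g=1 f=6]; closed=[(3,1), (3,2)]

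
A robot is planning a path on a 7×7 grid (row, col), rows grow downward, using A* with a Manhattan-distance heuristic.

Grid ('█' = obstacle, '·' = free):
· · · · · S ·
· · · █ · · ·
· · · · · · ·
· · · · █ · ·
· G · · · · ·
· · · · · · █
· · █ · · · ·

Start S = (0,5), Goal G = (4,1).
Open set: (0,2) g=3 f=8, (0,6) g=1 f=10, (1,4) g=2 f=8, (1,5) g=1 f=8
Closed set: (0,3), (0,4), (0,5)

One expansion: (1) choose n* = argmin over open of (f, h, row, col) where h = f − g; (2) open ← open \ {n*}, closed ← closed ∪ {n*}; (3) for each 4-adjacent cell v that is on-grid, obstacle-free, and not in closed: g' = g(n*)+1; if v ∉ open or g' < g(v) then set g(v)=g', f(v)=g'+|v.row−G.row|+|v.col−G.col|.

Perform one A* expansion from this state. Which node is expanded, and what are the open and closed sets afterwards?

step 1: expand (0,2) (f=8, h=5) → closed; open now [(0,1) g=4 f=8, (0,6) g=1 f=10, (1,2) g=4 f=8, (1,4) g=2 f=8, (1,5) g=1 f=8]

expanded=(0,2); open=[(0,1) g=4 f=8, (0,6) g=1 f=10, (1,2) g=4 f=8, (1,4) g=2 f=8, (1,5) g=1 f=8]; closed=[(0,2), (0,3), (0,4), (0,5)]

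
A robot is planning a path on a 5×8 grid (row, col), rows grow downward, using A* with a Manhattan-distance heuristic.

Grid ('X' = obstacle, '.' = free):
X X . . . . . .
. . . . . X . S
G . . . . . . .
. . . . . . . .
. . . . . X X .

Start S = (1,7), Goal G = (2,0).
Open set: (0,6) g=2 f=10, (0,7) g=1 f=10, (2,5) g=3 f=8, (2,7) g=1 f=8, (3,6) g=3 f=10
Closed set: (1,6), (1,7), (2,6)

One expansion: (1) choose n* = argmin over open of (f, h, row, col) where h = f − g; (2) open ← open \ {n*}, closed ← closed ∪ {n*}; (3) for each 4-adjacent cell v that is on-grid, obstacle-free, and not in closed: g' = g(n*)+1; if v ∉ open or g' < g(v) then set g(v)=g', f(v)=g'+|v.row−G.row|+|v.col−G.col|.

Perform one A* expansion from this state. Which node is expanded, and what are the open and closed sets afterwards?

step 1: expand (2,5) (f=8, h=5) → closed; open now [(0,6) g=2 f=10, (0,7) g=1 f=10, (2,4) g=4 f=8, (2,7) g=1 f=8, (3,5) g=4 f=10, (3,6) g=3 f=10]

expanded=(2,5); open=[(0,6) g=2 f=10, (0,7) g=1 f=10, (2,4) g=4 f=8, (2,7) g=1 f=8, (3,5) g=4 f=10, (3,6) g=3 f=10]; closed=[(1,6), (1,7), (2,5), (2,6)]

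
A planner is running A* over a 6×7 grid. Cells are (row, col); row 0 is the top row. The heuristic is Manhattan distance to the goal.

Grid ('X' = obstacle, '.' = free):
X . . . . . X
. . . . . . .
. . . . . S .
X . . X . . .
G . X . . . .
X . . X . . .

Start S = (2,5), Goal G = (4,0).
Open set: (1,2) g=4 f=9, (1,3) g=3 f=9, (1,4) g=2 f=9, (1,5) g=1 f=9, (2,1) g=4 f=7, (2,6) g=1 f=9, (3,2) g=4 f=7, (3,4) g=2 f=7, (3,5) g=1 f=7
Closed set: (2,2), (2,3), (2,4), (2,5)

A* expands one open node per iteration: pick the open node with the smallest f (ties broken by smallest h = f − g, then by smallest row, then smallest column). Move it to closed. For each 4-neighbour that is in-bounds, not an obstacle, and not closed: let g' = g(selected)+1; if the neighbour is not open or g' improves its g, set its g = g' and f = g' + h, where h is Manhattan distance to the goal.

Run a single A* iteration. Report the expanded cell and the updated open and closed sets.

step 1: expand (2,1) (f=7, h=3) → closed; open now [(1,1) g=5 f=9, (1,2) g=4 f=9, (1,3) g=3 f=9, (1,4) g=2 f=9, (1,5) g=1 f=9, (2,0) g=5 f=7, (2,6) g=1 f=9, (3,1) g=5 f=7, (3,2) g=4 f=7, (3,4) g=2 f=7, (3,5) g=1 f=7]

expanded=(2,1); open=[(1,1) g=5 f=9, (1,2) g=4 f=9, (1,3) g=3 f=9, (1,4) g=2 f=9, (1,5) g=1 f=9, (2,0) g=5 f=7, (2,6) g=1 f=9, (3,1) g=5 f=7, (3,2) g=4 f=7, (3,4) g=2 f=7, (3,5) g=1 f=7]; closed=[(2,1), (2,2), (2,3), (2,4), (2,5)]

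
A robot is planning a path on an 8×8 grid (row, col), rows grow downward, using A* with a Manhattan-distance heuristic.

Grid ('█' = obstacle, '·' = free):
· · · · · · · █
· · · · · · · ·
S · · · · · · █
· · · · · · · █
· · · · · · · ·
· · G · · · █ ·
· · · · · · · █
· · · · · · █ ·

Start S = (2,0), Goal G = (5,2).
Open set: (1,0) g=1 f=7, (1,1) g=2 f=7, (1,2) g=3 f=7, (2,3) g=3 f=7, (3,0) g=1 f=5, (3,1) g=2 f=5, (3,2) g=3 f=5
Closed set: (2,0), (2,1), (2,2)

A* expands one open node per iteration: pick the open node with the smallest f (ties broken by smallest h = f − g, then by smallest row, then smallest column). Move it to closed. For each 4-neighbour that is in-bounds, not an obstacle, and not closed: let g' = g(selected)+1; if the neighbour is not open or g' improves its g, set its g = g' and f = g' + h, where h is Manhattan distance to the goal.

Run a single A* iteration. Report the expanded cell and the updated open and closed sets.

step 1: expand (3,2) (f=5, h=2) → closed; open now [(1,0) g=1 f=7, (1,1) g=2 f=7, (1,2) g=3 f=7, (2,3) g=3 f=7, (3,0) g=1 f=5, (3,1) g=2 f=5, (3,3) g=4 f=7, (4,2) g=4 f=5]

expanded=(3,2); open=[(1,0) g=1 f=7, (1,1) g=2 f=7, (1,2) g=3 f=7, (2,3) g=3 f=7, (3,0) g=1 f=5, (3,1) g=2 f=5, (3,3) g=4 f=7, (4,2) g=4 f=5]; closed=[(2,0), (2,1), (2,2), (3,2)]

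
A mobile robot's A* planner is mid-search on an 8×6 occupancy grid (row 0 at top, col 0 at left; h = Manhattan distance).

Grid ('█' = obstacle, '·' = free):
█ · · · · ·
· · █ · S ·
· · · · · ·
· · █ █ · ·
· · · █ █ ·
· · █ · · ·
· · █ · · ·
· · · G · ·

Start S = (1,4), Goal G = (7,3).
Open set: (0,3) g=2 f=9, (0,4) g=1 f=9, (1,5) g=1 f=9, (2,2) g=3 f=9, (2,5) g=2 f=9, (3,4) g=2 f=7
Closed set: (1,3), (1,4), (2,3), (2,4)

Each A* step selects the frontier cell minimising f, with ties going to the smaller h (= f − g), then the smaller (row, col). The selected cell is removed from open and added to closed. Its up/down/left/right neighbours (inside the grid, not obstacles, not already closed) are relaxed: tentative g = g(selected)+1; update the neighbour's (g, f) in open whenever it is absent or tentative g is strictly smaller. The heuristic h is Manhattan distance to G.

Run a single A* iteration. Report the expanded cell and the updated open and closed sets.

step 1: expand (3,4) (f=7, h=5) → closed; open now [(0,3) g=2 f=9, (0,4) g=1 f=9, (1,5) g=1 f=9, (2,2) g=3 f=9, (2,5) g=2 f=9, (3,5) g=3 f=9]

expanded=(3,4); open=[(0,3) g=2 f=9, (0,4) g=1 f=9, (1,5) g=1 f=9, (2,2) g=3 f=9, (2,5) g=2 f=9, (3,5) g=3 f=9]; closed=[(1,3), (1,4), (2,3), (2,4), (3,4)]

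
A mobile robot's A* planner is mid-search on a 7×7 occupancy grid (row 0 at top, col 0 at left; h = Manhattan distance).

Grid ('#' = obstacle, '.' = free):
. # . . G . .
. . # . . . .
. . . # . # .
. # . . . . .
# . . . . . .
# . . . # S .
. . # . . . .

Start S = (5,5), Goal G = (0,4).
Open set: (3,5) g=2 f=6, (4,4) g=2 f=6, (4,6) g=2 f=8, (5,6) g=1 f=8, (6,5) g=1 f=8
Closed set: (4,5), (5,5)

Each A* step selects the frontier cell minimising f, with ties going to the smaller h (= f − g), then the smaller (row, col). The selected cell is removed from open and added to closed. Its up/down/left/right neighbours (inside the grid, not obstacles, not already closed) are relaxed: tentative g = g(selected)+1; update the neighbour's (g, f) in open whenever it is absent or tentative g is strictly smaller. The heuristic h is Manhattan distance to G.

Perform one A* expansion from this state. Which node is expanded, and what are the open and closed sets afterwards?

expanded=(3,5); open=[(3,4) g=3 f=6, (3,6) g=3 f=8, (4,4) g=2 f=6, (4,6) g=2 f=8, (5,6) g=1 f=8, (6,5) g=1 f=8]; closed=[(3,5), (4,5), (5,5)]

step 1: expand (3,5) (f=6, h=4) → closed; open now [(3,4) g=3 f=6, (3,6) g=3 f=8, (4,4) g=2 f=6, (4,6) g=2 f=8, (5,6) g=1 f=8, (6,5) g=1 f=8]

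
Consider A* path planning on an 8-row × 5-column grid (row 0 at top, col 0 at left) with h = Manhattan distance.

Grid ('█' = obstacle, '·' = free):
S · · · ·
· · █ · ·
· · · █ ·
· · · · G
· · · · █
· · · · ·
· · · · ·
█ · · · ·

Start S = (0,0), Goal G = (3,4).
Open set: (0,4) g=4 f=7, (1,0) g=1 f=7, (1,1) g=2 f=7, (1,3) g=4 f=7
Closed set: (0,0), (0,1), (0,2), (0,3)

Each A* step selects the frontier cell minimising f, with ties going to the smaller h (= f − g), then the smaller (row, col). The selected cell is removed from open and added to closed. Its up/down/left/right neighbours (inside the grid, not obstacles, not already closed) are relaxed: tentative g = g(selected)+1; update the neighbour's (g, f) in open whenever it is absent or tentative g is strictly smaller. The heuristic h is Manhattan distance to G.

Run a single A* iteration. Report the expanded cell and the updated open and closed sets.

expanded=(0,4); open=[(1,0) g=1 f=7, (1,1) g=2 f=7, (1,3) g=4 f=7, (1,4) g=5 f=7]; closed=[(0,0), (0,1), (0,2), (0,3), (0,4)]

step 1: expand (0,4) (f=7, h=3) → closed; open now [(1,0) g=1 f=7, (1,1) g=2 f=7, (1,3) g=4 f=7, (1,4) g=5 f=7]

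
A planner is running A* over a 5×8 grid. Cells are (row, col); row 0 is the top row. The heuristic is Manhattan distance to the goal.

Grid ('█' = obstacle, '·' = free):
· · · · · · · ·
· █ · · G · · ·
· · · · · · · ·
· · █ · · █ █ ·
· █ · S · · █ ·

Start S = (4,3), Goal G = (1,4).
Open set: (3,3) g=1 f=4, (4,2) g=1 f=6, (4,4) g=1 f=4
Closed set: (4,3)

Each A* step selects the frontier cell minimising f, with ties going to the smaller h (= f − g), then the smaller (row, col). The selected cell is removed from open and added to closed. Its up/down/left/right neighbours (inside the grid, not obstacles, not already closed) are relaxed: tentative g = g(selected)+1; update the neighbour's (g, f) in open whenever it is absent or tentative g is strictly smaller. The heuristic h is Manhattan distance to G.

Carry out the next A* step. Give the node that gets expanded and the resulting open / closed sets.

step 1: expand (3,3) (f=4, h=3) → closed; open now [(2,3) g=2 f=4, (3,4) g=2 f=4, (4,2) g=1 f=6, (4,4) g=1 f=4]

expanded=(3,3); open=[(2,3) g=2 f=4, (3,4) g=2 f=4, (4,2) g=1 f=6, (4,4) g=1 f=4]; closed=[(3,3), (4,3)]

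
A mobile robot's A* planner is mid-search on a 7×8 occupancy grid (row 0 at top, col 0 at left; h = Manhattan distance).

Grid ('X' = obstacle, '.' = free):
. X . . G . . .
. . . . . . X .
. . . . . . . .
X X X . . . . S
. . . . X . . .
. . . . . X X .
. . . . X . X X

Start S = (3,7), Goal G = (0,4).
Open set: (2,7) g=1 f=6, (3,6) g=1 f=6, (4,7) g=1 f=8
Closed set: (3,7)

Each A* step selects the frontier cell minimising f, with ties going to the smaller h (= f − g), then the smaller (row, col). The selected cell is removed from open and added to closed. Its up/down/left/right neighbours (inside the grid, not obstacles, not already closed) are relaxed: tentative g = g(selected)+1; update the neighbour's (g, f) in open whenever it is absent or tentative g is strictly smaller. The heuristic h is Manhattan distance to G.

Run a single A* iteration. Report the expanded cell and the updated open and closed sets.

step 1: expand (2,7) (f=6, h=5) → closed; open now [(1,7) g=2 f=6, (2,6) g=2 f=6, (3,6) g=1 f=6, (4,7) g=1 f=8]

expanded=(2,7); open=[(1,7) g=2 f=6, (2,6) g=2 f=6, (3,6) g=1 f=6, (4,7) g=1 f=8]; closed=[(2,7), (3,7)]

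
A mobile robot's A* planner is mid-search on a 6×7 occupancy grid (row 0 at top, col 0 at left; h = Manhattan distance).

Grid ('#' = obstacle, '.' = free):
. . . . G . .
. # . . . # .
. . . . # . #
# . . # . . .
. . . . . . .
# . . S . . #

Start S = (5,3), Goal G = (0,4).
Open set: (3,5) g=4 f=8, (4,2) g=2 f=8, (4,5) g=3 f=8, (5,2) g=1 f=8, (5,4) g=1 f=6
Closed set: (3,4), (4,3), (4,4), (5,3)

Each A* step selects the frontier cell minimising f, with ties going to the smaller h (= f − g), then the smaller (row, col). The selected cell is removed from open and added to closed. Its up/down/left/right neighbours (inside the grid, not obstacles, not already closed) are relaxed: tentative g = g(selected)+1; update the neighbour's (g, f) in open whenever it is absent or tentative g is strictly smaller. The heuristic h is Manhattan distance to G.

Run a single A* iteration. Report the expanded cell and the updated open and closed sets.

step 1: expand (5,4) (f=6, h=5) → closed; open now [(3,5) g=4 f=8, (4,2) g=2 f=8, (4,5) g=3 f=8, (5,2) g=1 f=8, (5,5) g=2 f=8]

expanded=(5,4); open=[(3,5) g=4 f=8, (4,2) g=2 f=8, (4,5) g=3 f=8, (5,2) g=1 f=8, (5,5) g=2 f=8]; closed=[(3,4), (4,3), (4,4), (5,3), (5,4)]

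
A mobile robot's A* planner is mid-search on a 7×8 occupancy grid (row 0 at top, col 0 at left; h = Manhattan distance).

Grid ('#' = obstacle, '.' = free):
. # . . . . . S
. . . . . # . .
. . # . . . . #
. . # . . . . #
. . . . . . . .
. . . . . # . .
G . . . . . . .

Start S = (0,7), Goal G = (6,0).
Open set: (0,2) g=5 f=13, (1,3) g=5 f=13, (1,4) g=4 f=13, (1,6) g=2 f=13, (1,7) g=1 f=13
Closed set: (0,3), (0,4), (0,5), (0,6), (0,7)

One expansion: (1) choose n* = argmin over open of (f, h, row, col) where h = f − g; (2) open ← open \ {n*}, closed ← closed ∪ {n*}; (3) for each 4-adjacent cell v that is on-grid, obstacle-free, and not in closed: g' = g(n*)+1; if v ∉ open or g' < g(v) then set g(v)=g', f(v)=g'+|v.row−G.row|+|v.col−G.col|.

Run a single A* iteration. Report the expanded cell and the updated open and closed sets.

expanded=(0,2); open=[(1,2) g=6 f=13, (1,3) g=5 f=13, (1,4) g=4 f=13, (1,6) g=2 f=13, (1,7) g=1 f=13]; closed=[(0,2), (0,3), (0,4), (0,5), (0,6), (0,7)]

step 1: expand (0,2) (f=13, h=8) → closed; open now [(1,2) g=6 f=13, (1,3) g=5 f=13, (1,4) g=4 f=13, (1,6) g=2 f=13, (1,7) g=1 f=13]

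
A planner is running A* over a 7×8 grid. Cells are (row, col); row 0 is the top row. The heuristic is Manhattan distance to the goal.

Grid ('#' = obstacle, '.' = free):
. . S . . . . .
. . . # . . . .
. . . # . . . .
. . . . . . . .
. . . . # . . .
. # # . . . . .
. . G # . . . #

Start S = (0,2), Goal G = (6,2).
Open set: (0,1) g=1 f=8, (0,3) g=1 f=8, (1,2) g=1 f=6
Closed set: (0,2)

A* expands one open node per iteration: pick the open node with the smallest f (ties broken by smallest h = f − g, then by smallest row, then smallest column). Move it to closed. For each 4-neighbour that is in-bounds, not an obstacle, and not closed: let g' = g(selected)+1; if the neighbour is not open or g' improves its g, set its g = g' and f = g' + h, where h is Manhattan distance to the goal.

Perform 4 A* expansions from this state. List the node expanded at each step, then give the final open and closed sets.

step 1: expand (1,2) (f=6, h=5) → closed; open now [(0,1) g=1 f=8, (0,3) g=1 f=8, (1,1) g=2 f=8, (2,2) g=2 f=6]
step 2: expand (2,2) (f=6, h=4) → closed; open now [(0,1) g=1 f=8, (0,3) g=1 f=8, (1,1) g=2 f=8, (2,1) g=3 f=8, (3,2) g=3 f=6]
step 3: expand (3,2) (f=6, h=3) → closed; open now [(0,1) g=1 f=8, (0,3) g=1 f=8, (1,1) g=2 f=8, (2,1) g=3 f=8, (3,1) g=4 f=8, (3,3) g=4 f=8, (4,2) g=4 f=6]
step 4: expand (4,2) (f=6, h=2) → closed; open now [(0,1) g=1 f=8, (0,3) g=1 f=8, (1,1) g=2 f=8, (2,1) g=3 f=8, (3,1) g=4 f=8, (3,3) g=4 f=8, (4,1) g=5 f=8, (4,3) g=5 f=8]

order=[(1,2) → (2,2) → (3,2) → (4,2)]; open=[(0,1) g=1 f=8, (0,3) g=1 f=8, (1,1) g=2 f=8, (2,1) g=3 f=8, (3,1) g=4 f=8, (3,3) g=4 f=8, (4,1) g=5 f=8, (4,3) g=5 f=8]; closed=[(0,2), (1,2), (2,2), (3,2), (4,2)]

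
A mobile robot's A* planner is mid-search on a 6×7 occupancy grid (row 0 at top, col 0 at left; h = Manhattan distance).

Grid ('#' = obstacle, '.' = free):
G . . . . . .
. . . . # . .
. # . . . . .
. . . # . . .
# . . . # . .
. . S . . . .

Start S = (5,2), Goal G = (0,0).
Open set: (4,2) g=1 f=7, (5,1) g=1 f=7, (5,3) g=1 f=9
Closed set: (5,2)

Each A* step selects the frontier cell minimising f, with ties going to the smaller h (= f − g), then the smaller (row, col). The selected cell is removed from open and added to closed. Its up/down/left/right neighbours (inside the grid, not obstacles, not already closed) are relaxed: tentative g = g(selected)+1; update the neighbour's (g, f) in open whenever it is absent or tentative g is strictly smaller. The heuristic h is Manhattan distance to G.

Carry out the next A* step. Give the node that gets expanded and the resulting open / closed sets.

expanded=(4,2); open=[(3,2) g=2 f=7, (4,1) g=2 f=7, (4,3) g=2 f=9, (5,1) g=1 f=7, (5,3) g=1 f=9]; closed=[(4,2), (5,2)]

step 1: expand (4,2) (f=7, h=6) → closed; open now [(3,2) g=2 f=7, (4,1) g=2 f=7, (4,3) g=2 f=9, (5,1) g=1 f=7, (5,3) g=1 f=9]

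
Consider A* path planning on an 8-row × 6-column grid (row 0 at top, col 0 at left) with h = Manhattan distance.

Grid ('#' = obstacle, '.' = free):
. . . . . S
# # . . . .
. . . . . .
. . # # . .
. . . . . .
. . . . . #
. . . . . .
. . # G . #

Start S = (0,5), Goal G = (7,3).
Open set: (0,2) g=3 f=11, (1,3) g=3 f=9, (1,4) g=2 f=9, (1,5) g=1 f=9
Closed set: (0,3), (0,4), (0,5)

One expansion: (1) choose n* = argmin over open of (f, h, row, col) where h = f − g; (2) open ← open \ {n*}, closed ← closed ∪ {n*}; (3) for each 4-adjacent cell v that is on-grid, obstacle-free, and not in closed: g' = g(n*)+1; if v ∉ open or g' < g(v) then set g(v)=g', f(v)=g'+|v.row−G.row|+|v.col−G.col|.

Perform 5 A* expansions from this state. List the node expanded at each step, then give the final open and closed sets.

order=[(1,3) → (2,3) → (1,4) → (2,4) → (3,4)]; open=[(0,2) g=3 f=11, (1,2) g=4 f=11, (1,5) g=1 f=9, (2,2) g=5 f=11, (2,5) g=4 f=11, (3,5) g=5 f=11, (4,4) g=5 f=9]; closed=[(0,3), (0,4), (0,5), (1,3), (1,4), (2,3), (2,4), (3,4)]

step 1: expand (1,3) (f=9, h=6) → closed; open now [(0,2) g=3 f=11, (1,2) g=4 f=11, (1,4) g=2 f=9, (1,5) g=1 f=9, (2,3) g=4 f=9]
step 2: expand (2,3) (f=9, h=5) → closed; open now [(0,2) g=3 f=11, (1,2) g=4 f=11, (1,4) g=2 f=9, (1,5) g=1 f=9, (2,2) g=5 f=11, (2,4) g=5 f=11]
step 3: expand (1,4) (f=9, h=7) → closed; open now [(0,2) g=3 f=11, (1,2) g=4 f=11, (1,5) g=1 f=9, (2,2) g=5 f=11, (2,4) g=3 f=9]
step 4: expand (2,4) (f=9, h=6) → closed; open now [(0,2) g=3 f=11, (1,2) g=4 f=11, (1,5) g=1 f=9, (2,2) g=5 f=11, (2,5) g=4 f=11, (3,4) g=4 f=9]
step 5: expand (3,4) (f=9, h=5) → closed; open now [(0,2) g=3 f=11, (1,2) g=4 f=11, (1,5) g=1 f=9, (2,2) g=5 f=11, (2,5) g=4 f=11, (3,5) g=5 f=11, (4,4) g=5 f=9]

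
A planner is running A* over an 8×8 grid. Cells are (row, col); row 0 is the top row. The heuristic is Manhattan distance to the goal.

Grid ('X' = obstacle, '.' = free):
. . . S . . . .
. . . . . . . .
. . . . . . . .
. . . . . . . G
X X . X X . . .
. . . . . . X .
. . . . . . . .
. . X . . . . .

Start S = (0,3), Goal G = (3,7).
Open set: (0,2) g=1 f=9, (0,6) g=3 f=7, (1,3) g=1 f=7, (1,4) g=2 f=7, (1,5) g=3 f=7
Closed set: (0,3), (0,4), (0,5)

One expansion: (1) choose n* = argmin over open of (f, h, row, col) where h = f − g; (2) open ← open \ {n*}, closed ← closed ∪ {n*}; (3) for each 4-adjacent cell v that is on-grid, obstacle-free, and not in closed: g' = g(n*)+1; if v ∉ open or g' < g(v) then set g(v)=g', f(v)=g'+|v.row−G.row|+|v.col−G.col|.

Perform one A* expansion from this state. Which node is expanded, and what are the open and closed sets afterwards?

step 1: expand (0,6) (f=7, h=4) → closed; open now [(0,2) g=1 f=9, (0,7) g=4 f=7, (1,3) g=1 f=7, (1,4) g=2 f=7, (1,5) g=3 f=7, (1,6) g=4 f=7]

expanded=(0,6); open=[(0,2) g=1 f=9, (0,7) g=4 f=7, (1,3) g=1 f=7, (1,4) g=2 f=7, (1,5) g=3 f=7, (1,6) g=4 f=7]; closed=[(0,3), (0,4), (0,5), (0,6)]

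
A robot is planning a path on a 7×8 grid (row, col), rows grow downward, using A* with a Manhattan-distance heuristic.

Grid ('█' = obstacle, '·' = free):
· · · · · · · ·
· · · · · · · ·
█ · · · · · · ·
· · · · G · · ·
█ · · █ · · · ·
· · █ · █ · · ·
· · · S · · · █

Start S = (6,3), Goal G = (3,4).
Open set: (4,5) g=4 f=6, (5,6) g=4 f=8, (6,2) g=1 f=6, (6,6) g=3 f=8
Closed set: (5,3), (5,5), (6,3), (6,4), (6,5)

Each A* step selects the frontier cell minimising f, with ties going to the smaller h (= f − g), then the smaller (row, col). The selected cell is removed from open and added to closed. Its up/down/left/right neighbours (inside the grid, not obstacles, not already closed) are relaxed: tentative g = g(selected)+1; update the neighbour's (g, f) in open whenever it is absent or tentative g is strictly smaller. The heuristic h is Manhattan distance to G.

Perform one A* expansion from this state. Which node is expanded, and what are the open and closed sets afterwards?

step 1: expand (4,5) (f=6, h=2) → closed; open now [(3,5) g=5 f=6, (4,4) g=5 f=6, (4,6) g=5 f=8, (5,6) g=4 f=8, (6,2) g=1 f=6, (6,6) g=3 f=8]

expanded=(4,5); open=[(3,5) g=5 f=6, (4,4) g=5 f=6, (4,6) g=5 f=8, (5,6) g=4 f=8, (6,2) g=1 f=6, (6,6) g=3 f=8]; closed=[(4,5), (5,3), (5,5), (6,3), (6,4), (6,5)]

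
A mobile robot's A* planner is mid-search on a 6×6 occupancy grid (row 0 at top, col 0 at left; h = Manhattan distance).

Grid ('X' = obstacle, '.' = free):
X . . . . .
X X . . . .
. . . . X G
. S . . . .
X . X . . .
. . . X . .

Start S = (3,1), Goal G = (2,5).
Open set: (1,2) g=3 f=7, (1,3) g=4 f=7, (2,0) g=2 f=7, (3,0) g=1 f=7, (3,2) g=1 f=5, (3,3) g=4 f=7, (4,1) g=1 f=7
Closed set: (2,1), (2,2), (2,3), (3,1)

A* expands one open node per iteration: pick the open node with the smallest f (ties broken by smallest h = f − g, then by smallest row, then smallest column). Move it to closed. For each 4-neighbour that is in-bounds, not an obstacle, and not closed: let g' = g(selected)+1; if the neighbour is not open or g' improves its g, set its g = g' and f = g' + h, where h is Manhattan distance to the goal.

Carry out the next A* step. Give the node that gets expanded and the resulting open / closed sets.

expanded=(3,2); open=[(1,2) g=3 f=7, (1,3) g=4 f=7, (2,0) g=2 f=7, (3,0) g=1 f=7, (3,3) g=2 f=5, (4,1) g=1 f=7]; closed=[(2,1), (2,2), (2,3), (3,1), (3,2)]

step 1: expand (3,2) (f=5, h=4) → closed; open now [(1,2) g=3 f=7, (1,3) g=4 f=7, (2,0) g=2 f=7, (3,0) g=1 f=7, (3,3) g=2 f=5, (4,1) g=1 f=7]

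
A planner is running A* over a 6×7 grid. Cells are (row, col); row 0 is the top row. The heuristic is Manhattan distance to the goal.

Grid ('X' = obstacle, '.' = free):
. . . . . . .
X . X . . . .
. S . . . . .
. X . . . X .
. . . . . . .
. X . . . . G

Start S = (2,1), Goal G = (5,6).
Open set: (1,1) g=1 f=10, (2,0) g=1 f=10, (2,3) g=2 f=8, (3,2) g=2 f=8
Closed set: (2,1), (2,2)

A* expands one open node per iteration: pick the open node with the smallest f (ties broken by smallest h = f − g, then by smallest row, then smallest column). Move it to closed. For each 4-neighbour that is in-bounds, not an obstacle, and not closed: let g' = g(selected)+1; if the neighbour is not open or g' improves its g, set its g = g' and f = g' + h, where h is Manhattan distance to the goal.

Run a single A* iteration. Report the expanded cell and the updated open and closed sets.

expanded=(2,3); open=[(1,1) g=1 f=10, (1,3) g=3 f=10, (2,0) g=1 f=10, (2,4) g=3 f=8, (3,2) g=2 f=8, (3,3) g=3 f=8]; closed=[(2,1), (2,2), (2,3)]

step 1: expand (2,3) (f=8, h=6) → closed; open now [(1,1) g=1 f=10, (1,3) g=3 f=10, (2,0) g=1 f=10, (2,4) g=3 f=8, (3,2) g=2 f=8, (3,3) g=3 f=8]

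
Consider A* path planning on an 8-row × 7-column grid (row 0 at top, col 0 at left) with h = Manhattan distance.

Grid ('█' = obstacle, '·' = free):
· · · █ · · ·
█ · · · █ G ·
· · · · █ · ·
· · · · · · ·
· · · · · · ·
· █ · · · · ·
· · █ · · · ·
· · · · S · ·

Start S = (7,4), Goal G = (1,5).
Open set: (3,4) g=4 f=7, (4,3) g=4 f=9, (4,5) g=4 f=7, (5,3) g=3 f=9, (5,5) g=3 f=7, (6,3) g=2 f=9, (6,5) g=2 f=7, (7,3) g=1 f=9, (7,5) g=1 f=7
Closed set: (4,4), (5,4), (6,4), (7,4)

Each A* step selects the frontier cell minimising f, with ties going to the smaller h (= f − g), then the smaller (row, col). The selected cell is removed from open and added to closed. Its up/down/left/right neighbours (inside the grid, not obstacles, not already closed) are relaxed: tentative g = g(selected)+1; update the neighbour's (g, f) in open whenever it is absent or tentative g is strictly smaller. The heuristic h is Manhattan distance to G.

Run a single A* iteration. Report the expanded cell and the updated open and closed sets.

step 1: expand (3,4) (f=7, h=3) → closed; open now [(3,3) g=5 f=9, (3,5) g=5 f=7, (4,3) g=4 f=9, (4,5) g=4 f=7, (5,3) g=3 f=9, (5,5) g=3 f=7, (6,3) g=2 f=9, (6,5) g=2 f=7, (7,3) g=1 f=9, (7,5) g=1 f=7]

expanded=(3,4); open=[(3,3) g=5 f=9, (3,5) g=5 f=7, (4,3) g=4 f=9, (4,5) g=4 f=7, (5,3) g=3 f=9, (5,5) g=3 f=7, (6,3) g=2 f=9, (6,5) g=2 f=7, (7,3) g=1 f=9, (7,5) g=1 f=7]; closed=[(3,4), (4,4), (5,4), (6,4), (7,4)]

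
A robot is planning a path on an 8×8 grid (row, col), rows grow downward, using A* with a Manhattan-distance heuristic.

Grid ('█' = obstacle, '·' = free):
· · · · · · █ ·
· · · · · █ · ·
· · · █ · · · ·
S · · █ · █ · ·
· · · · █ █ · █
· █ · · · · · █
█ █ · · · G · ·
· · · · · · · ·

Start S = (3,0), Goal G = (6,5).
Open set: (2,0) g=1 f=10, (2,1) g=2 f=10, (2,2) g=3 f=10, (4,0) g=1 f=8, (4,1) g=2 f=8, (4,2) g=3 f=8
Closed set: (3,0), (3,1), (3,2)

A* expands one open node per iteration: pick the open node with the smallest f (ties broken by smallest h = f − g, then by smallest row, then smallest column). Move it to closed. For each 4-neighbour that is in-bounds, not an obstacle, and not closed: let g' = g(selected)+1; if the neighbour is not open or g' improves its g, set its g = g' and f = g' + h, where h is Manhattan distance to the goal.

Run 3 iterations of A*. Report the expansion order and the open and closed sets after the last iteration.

step 1: expand (4,2) (f=8, h=5) → closed; open now [(2,0) g=1 f=10, (2,1) g=2 f=10, (2,2) g=3 f=10, (4,0) g=1 f=8, (4,1) g=2 f=8, (4,3) g=4 f=8, (5,2) g=4 f=8]
step 2: expand (4,3) (f=8, h=4) → closed; open now [(2,0) g=1 f=10, (2,1) g=2 f=10, (2,2) g=3 f=10, (4,0) g=1 f=8, (4,1) g=2 f=8, (5,2) g=4 f=8, (5,3) g=5 f=8]
step 3: expand (5,3) (f=8, h=3) → closed; open now [(2,0) g=1 f=10, (2,1) g=2 f=10, (2,2) g=3 f=10, (4,0) g=1 f=8, (4,1) g=2 f=8, (5,2) g=4 f=8, (5,4) g=6 f=8, (6,3) g=6 f=8]

order=[(4,2) → (4,3) → (5,3)]; open=[(2,0) g=1 f=10, (2,1) g=2 f=10, (2,2) g=3 f=10, (4,0) g=1 f=8, (4,1) g=2 f=8, (5,2) g=4 f=8, (5,4) g=6 f=8, (6,3) g=6 f=8]; closed=[(3,0), (3,1), (3,2), (4,2), (4,3), (5,3)]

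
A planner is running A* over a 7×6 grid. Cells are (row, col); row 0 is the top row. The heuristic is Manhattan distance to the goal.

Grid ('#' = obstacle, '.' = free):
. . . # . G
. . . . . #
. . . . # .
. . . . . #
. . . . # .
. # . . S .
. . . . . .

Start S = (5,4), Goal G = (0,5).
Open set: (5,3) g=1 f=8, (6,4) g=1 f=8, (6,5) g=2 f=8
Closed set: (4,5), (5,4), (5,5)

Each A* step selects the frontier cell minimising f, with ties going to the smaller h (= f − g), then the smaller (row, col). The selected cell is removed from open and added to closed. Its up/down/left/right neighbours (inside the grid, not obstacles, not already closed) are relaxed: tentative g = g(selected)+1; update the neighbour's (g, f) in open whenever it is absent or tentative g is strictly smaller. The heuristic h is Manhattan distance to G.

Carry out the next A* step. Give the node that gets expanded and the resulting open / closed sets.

step 1: expand (6,5) (f=8, h=6) → closed; open now [(5,3) g=1 f=8, (6,4) g=1 f=8]

expanded=(6,5); open=[(5,3) g=1 f=8, (6,4) g=1 f=8]; closed=[(4,5), (5,4), (5,5), (6,5)]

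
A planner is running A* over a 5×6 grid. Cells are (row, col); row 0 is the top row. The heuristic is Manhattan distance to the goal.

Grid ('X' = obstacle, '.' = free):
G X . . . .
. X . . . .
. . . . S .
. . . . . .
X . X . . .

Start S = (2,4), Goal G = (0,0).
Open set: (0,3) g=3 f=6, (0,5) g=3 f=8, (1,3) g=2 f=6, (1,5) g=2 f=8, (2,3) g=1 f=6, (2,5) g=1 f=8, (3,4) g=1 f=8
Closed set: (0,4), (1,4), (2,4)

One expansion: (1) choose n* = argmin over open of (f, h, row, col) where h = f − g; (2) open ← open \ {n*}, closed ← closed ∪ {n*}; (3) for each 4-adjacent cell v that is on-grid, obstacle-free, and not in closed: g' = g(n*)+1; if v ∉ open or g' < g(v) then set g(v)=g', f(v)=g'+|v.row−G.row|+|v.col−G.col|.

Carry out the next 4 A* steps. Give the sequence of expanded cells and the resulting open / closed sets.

step 1: expand (0,3) (f=6, h=3) → closed; open now [(0,2) g=4 f=6, (0,5) g=3 f=8, (1,3) g=2 f=6, (1,5) g=2 f=8, (2,3) g=1 f=6, (2,5) g=1 f=8, (3,4) g=1 f=8]
step 2: expand (0,2) (f=6, h=2) → closed; open now [(0,5) g=3 f=8, (1,2) g=5 f=8, (1,3) g=2 f=6, (1,5) g=2 f=8, (2,3) g=1 f=6, (2,5) g=1 f=8, (3,4) g=1 f=8]
step 3: expand (1,3) (f=6, h=4) → closed; open now [(0,5) g=3 f=8, (1,2) g=3 f=6, (1,5) g=2 f=8, (2,3) g=1 f=6, (2,5) g=1 f=8, (3,4) g=1 f=8]
step 4: expand (1,2) (f=6, h=3) → closed; open now [(0,5) g=3 f=8, (1,5) g=2 f=8, (2,2) g=4 f=8, (2,3) g=1 f=6, (2,5) g=1 f=8, (3,4) g=1 f=8]

order=[(0,3) → (0,2) → (1,3) → (1,2)]; open=[(0,5) g=3 f=8, (1,5) g=2 f=8, (2,2) g=4 f=8, (2,3) g=1 f=6, (2,5) g=1 f=8, (3,4) g=1 f=8]; closed=[(0,2), (0,3), (0,4), (1,2), (1,3), (1,4), (2,4)]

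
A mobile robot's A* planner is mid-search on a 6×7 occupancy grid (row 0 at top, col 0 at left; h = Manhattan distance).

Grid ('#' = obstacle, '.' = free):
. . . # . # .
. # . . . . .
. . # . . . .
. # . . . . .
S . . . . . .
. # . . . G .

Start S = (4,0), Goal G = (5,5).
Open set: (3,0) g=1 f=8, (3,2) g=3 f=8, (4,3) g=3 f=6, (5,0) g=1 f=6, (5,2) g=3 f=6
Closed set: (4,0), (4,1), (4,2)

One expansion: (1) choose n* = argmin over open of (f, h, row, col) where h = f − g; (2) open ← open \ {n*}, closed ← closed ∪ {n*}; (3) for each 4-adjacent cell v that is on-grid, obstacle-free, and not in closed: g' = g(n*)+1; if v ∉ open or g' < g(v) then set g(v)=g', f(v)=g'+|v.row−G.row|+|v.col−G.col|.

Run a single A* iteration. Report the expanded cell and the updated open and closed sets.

step 1: expand (4,3) (f=6, h=3) → closed; open now [(3,0) g=1 f=8, (3,2) g=3 f=8, (3,3) g=4 f=8, (4,4) g=4 f=6, (5,0) g=1 f=6, (5,2) g=3 f=6, (5,3) g=4 f=6]

expanded=(4,3); open=[(3,0) g=1 f=8, (3,2) g=3 f=8, (3,3) g=4 f=8, (4,4) g=4 f=6, (5,0) g=1 f=6, (5,2) g=3 f=6, (5,3) g=4 f=6]; closed=[(4,0), (4,1), (4,2), (4,3)]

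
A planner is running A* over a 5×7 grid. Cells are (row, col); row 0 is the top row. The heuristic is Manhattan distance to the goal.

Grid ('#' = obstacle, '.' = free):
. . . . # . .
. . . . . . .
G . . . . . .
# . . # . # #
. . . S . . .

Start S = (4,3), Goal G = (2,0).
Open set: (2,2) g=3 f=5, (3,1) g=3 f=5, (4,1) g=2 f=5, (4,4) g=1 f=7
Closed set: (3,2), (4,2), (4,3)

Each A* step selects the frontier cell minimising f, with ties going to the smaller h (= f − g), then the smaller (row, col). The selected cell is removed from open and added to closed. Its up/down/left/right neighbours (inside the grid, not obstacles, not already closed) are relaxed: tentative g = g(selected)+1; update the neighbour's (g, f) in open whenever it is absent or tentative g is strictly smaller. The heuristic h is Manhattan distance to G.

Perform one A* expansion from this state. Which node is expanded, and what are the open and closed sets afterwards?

step 1: expand (2,2) (f=5, h=2) → closed; open now [(1,2) g=4 f=7, (2,1) g=4 f=5, (2,3) g=4 f=7, (3,1) g=3 f=5, (4,1) g=2 f=5, (4,4) g=1 f=7]

expanded=(2,2); open=[(1,2) g=4 f=7, (2,1) g=4 f=5, (2,3) g=4 f=7, (3,1) g=3 f=5, (4,1) g=2 f=5, (4,4) g=1 f=7]; closed=[(2,2), (3,2), (4,2), (4,3)]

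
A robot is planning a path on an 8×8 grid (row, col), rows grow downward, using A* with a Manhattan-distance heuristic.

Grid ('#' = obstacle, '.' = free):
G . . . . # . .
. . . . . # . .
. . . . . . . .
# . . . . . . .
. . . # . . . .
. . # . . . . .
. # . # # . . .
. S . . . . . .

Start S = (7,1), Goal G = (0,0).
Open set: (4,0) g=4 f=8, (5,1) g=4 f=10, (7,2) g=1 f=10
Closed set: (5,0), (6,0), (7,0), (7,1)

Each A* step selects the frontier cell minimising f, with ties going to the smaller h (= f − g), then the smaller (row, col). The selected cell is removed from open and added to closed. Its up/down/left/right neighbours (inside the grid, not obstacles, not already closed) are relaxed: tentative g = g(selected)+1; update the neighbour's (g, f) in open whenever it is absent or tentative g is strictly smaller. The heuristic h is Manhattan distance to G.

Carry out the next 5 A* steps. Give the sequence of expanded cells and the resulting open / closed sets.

step 1: expand (4,0) (f=8, h=4) → closed; open now [(4,1) g=5 f=10, (5,1) g=4 f=10, (7,2) g=1 f=10]
step 2: expand (4,1) (f=10, h=5) → closed; open now [(3,1) g=6 f=10, (4,2) g=6 f=12, (5,1) g=4 f=10, (7,2) g=1 f=10]
step 3: expand (3,1) (f=10, h=4) → closed; open now [(2,1) g=7 f=10, (3,2) g=7 f=12, (4,2) g=6 f=12, (5,1) g=4 f=10, (7,2) g=1 f=10]
step 4: expand (2,1) (f=10, h=3) → closed; open now [(1,1) g=8 f=10, (2,0) g=8 f=10, (2,2) g=8 f=12, (3,2) g=7 f=12, (4,2) g=6 f=12, (5,1) g=4 f=10, (7,2) g=1 f=10]
step 5: expand (1,1) (f=10, h=2) → closed; open now [(0,1) g=9 f=10, (1,0) g=9 f=10, (1,2) g=9 f=12, (2,0) g=8 f=10, (2,2) g=8 f=12, (3,2) g=7 f=12, (4,2) g=6 f=12, (5,1) g=4 f=10, (7,2) g=1 f=10]

order=[(4,0) → (4,1) → (3,1) → (2,1) → (1,1)]; open=[(0,1) g=9 f=10, (1,0) g=9 f=10, (1,2) g=9 f=12, (2,0) g=8 f=10, (2,2) g=8 f=12, (3,2) g=7 f=12, (4,2) g=6 f=12, (5,1) g=4 f=10, (7,2) g=1 f=10]; closed=[(1,1), (2,1), (3,1), (4,0), (4,1), (5,0), (6,0), (7,0), (7,1)]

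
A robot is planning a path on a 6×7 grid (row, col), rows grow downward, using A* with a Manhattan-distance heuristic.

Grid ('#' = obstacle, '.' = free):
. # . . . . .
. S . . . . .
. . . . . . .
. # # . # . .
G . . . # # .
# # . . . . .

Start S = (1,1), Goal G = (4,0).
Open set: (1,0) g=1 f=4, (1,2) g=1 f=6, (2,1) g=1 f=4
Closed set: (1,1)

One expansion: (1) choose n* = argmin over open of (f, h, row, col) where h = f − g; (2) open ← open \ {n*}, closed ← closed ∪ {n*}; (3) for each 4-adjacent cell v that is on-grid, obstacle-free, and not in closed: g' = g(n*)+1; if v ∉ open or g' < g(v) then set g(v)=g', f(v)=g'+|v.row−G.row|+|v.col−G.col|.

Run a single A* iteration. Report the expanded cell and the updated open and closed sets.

step 1: expand (1,0) (f=4, h=3) → closed; open now [(0,0) g=2 f=6, (1,2) g=1 f=6, (2,0) g=2 f=4, (2,1) g=1 f=4]

expanded=(1,0); open=[(0,0) g=2 f=6, (1,2) g=1 f=6, (2,0) g=2 f=4, (2,1) g=1 f=4]; closed=[(1,0), (1,1)]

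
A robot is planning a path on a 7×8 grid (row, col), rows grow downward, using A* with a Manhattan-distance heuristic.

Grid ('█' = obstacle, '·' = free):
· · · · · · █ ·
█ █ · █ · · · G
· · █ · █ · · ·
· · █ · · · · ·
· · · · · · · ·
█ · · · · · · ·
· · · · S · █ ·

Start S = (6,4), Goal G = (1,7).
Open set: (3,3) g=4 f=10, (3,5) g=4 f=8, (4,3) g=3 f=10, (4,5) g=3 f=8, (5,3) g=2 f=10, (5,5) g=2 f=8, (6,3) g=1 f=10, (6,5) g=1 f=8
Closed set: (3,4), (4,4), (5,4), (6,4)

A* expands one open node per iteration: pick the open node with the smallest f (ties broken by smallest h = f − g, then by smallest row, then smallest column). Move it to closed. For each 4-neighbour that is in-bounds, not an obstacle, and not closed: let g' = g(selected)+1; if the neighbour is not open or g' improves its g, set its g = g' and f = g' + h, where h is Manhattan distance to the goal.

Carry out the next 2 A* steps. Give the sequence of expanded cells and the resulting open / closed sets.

step 1: expand (3,5) (f=8, h=4) → closed; open now [(2,5) g=5 f=8, (3,3) g=4 f=10, (3,6) g=5 f=8, (4,3) g=3 f=10, (4,5) g=3 f=8, (5,3) g=2 f=10, (5,5) g=2 f=8, (6,3) g=1 f=10, (6,5) g=1 f=8]
step 2: expand (2,5) (f=8, h=3) → closed; open now [(1,5) g=6 f=8, (2,6) g=6 f=8, (3,3) g=4 f=10, (3,6) g=5 f=8, (4,3) g=3 f=10, (4,5) g=3 f=8, (5,3) g=2 f=10, (5,5) g=2 f=8, (6,3) g=1 f=10, (6,5) g=1 f=8]

order=[(3,5) → (2,5)]; open=[(1,5) g=6 f=8, (2,6) g=6 f=8, (3,3) g=4 f=10, (3,6) g=5 f=8, (4,3) g=3 f=10, (4,5) g=3 f=8, (5,3) g=2 f=10, (5,5) g=2 f=8, (6,3) g=1 f=10, (6,5) g=1 f=8]; closed=[(2,5), (3,4), (3,5), (4,4), (5,4), (6,4)]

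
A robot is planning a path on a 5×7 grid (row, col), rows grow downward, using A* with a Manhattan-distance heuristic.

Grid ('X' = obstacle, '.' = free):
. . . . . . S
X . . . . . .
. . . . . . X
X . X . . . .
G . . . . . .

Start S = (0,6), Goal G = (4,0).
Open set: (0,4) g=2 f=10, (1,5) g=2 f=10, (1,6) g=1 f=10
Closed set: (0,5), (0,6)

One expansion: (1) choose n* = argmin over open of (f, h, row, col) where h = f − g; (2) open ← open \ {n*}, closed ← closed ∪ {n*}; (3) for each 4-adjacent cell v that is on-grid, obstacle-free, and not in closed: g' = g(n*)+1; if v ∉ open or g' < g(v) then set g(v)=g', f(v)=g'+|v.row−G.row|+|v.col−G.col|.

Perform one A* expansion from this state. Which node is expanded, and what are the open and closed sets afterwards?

expanded=(0,4); open=[(0,3) g=3 f=10, (1,4) g=3 f=10, (1,5) g=2 f=10, (1,6) g=1 f=10]; closed=[(0,4), (0,5), (0,6)]

step 1: expand (0,4) (f=10, h=8) → closed; open now [(0,3) g=3 f=10, (1,4) g=3 f=10, (1,5) g=2 f=10, (1,6) g=1 f=10]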